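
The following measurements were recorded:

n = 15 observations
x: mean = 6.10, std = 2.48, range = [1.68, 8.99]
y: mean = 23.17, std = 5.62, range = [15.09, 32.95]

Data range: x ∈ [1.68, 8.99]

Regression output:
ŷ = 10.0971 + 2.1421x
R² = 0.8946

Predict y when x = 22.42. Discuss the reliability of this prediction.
ŷ = 58.1230, but this is extrapolation (above the data range [1.68, 8.99]) and may be unreliable.

Prediction calculation:
ŷ = 10.0971 + 2.1421 × 22.42
ŷ = 58.1230

Reliability:
- Data range: x ∈ [1.68, 8.99]
- Prediction point: x = 22.42 is 13.43 units above the observed range → this is EXTRAPOLATION, not interpolation

Why that matters here:
- The standard error of prediction grows with (x − x̄)², and x = 22.42 is far from x̄ = 6.10
- Real relationships often flatten, saturate, or turn nonlinear at extremes
- The linear relationship may not hold outside the observed range

The R² = 0.8946 only validates the fit within [1.68, 8.99]; treat ŷ = 58.1230 with caution.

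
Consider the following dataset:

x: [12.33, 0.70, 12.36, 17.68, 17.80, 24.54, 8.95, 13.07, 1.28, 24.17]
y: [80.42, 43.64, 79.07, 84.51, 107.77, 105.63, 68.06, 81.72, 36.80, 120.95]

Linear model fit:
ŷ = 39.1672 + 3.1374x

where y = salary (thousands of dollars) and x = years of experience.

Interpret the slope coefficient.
For each additional year of experience, predicted salary increases by approximately 3.1374 thousand dollars.

β₁ = 3.1374 is the change in predicted salary (thousand dollars) per additional year of experience.

Interpretation:
- Experience up by 1 year → predicted salary increases by 3.1374 thousand dollars
- This is a linear approximation: the same per-unit change is assumed across the whole observed x range
- The slope describes association in these data, not necessarily a causal effect

(β₀ = 39.1672 is the fitted value at x = 0 and is not part of the slope interpretation.)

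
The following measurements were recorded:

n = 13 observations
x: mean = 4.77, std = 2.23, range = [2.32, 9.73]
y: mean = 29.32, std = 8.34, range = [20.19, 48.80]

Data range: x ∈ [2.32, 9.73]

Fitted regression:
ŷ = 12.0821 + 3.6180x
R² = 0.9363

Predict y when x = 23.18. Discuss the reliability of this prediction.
The equation gives ŷ = 95.9473; however x = 23.18 is 13.45 units above the observed range, so this extrapolated value should not be trusted.

Prediction calculation:
ŷ = 12.0821 + 3.6180 × 23.18
ŷ = 95.9473

Reliability:
- Data range: x ∈ [2.32, 9.73]
- Prediction point: x = 23.18 is 13.45 units above the observed range → this is EXTRAPOLATION, not interpolation

Why that matters here:
- R² describes fit only over the sampled x values; it says nothing about behaviour beyond them
- Real relationships often flatten, saturate, or turn nonlinear at extremes

Report the number if required, but flag clearly that it is an extrapolation.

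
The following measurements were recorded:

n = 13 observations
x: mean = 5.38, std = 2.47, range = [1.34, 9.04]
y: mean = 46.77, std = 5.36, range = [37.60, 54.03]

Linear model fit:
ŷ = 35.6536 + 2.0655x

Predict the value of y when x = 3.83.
ŷ = 43.5645

Plug x = 3.83 into the fitted line:

ŷ = 35.6536 + 2.0655 × 3.83
ŷ = 35.6536 + 7.9109
ŷ = 43.5645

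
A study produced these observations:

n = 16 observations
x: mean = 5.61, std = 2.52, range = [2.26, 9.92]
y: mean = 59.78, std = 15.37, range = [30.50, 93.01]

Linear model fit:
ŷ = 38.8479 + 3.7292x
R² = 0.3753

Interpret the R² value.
About 37.53% of the variability in y is accounted for by the regression on x (R² = 0.3753) — a moderate linear fit.

R² = 1 − SS_res/SS_tot compares the residual scatter to the total scatter of y about its mean.

Here R² = 0.3753:
- Explained: 37.53% of the variation in y
- Unexplained (residual): 100% − 37.53% = 62.47%
- Rule of thumb (below 0.3 weak; 0.3 to below 0.7 moderate; 0.7 and above strong) → moderate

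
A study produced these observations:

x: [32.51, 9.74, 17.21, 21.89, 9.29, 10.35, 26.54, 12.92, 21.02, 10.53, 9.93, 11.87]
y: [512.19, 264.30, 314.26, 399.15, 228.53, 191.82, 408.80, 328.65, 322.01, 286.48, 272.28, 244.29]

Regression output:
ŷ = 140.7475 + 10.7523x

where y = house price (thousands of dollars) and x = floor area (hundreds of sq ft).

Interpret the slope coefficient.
For each additional hundred sq ft of floor area, predicted house price increases by approximately 10.7523 thousand dollars.

β₁ = 10.7523 is the change in predicted house price (thousand dollars) per additional hundred sq ft of floor area.

Interpretation:
- Floor area up by 1 hundred sq ft → predicted house price increases by 10.7523 thousand dollars
- The effect is assumed constant over the observed range of x (linearity)

(β₀ = 140.7475 is the fitted value at x = 0 and is not part of the slope interpretation.)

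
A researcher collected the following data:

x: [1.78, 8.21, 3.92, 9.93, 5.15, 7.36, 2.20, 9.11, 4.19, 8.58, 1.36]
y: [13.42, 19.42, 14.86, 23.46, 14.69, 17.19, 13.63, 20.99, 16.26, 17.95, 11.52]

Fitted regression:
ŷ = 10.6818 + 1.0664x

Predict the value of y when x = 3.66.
ŷ = 14.5848

x = 3.66 lies inside the observed range [1.36, 9.93], so the fitted equation applies directly:

ŷ = 10.6818 + 1.0664 × 3.66
ŷ = 10.6818 + 3.9030
ŷ = 14.5848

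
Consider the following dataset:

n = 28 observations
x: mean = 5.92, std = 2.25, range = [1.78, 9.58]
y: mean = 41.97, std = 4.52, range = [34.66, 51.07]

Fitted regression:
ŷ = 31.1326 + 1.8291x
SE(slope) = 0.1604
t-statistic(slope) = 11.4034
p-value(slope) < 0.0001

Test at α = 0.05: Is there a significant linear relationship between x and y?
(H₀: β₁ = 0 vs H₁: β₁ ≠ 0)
p-value < 0.0001 < α = 0.05, so we reject H₀. The relationship is significant.

Hypothesis test for the slope coefficient:

H₀: β₁ = 0 (no linear relationship)
H₁: β₁ ≠ 0 (linear relationship exists)

Test statistic: t = β̂₁ / SE(β̂₁) = 1.8291 / 0.1604 = 11.4034

p < 0.0001: how often a slope estimate this far from 0 (in SE units) would arise by chance if β₁ were truly 0.

Decision rule: reject H₀ if p-value < α.
p-value < 0.0001 < α = 0.05 → reject H₀.

Conclusion: the linear association between x and y is significant at the 5% level.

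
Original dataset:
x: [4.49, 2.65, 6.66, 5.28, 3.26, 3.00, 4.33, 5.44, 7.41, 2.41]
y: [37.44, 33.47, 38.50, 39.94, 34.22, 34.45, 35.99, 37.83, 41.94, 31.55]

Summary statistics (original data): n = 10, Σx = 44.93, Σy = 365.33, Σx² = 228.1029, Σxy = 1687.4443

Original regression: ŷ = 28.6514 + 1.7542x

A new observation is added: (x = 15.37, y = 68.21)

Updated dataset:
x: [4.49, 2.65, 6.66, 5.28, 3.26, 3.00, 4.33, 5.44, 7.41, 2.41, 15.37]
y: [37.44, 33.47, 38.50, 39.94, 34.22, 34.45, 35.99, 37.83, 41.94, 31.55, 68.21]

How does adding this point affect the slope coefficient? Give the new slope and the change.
Adding the point moves β₁ from 1.7542 to 2.6852, i.e. it increases by 0.9310 (+53.1%).

x = 15.37 lies well outside the original x-range [2.41, 7.41] (x̄ ≈ 4.49), so this observation has high leverage and can move the slope substantially.

Step 1: Update the sums with the new point (n goes from 10 to 11)
Σx  = 44.93 + 15.37 = 60.30
Σy  = 365.33 + 68.21 = 433.54
Σx² = 228.1029 + 15.37² = 228.1029 + 236.2369 = 464.3398
Σxy = 1687.4443 + 15.37×68.21 = 1687.4443 + 1048.3877 = 2735.8320

Step 2: Recompute the slope with b₁ = (nΣxy − ΣxΣy) / (nΣx² − (Σx)²)
Numerator   = 11×2735.8320 − 60.30×433.54 = 30094.1520 − 26142.4620 = 3951.6900
Denominator = 11×464.3398 − 60.30² = 5107.7378 − 3636.0900 = 1471.6478
b₁(new) = 3951.6900 / 1471.6478 = 2.6852

(Same formula on the original sums: (10×1687.4443 − 44.93×365.33) / (10×228.1029 − 44.93²) = 460.1661 / 262.3241 = 1.7542, matching the given fit.)

Step 3: Change in slope
Δβ₁ = 2.6852 − 1.7542 = +0.9310
Relative change = +0.9310 / 1.7542 × 100% = +53.1%
→ the slope increases when the point is added.

Because the point sits above the extension of the original line at a high-leverage x, it tilts the fit up.
In practice: examine leverage (hᵢ) and Cook's distance rather than deleting it automatically.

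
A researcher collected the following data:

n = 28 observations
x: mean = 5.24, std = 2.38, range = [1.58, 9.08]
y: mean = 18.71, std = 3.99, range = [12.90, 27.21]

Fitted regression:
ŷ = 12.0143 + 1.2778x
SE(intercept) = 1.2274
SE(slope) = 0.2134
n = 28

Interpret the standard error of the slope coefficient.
The slope 1.2778 is pinned down to within about ±0.2134 (one SE) by these data — relative uncertainty 16.7%, i.e. precise.

SE(β̂₁) = s / √Sxx, where s is the residual standard deviation and Sxx = Σ(x − x̄)². It is the yardstick for how far β̂₁ = 1.2778 could plausibly be from the true slope.

Relative precision:
- SE / |β̂₁| = 0.2134 / 1.2778 = 16.7%
- Rule of thumb (under 20%: precise; 20% to under 50%: moderately precise; 50% or more: imprecise) → precise

Link to interval estimation: a confidence interval for β₁ is β̂₁ ± t* × 0.2134, so SE sets the half-width per unit of t*.

What drives SE(β̂₁): more residual scatter → larger SE; wider spread of x values → smaller SE.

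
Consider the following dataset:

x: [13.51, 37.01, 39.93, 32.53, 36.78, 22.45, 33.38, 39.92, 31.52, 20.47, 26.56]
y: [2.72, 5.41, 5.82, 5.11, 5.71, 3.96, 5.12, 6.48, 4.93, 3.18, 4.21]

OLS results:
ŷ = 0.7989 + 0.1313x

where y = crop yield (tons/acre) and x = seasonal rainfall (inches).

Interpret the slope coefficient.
For each additional inch of rainfall, predicted crop yield increases by approximately 0.1313 tons/acre.

The slope coefficient β₁ = 0.1313 represents the marginal effect of rainfall on crop yield.

Interpretation:
- Rainfall up by 1 inch → predicted crop yield increases by 0.1313 tons/acre
- This is a linear approximation: the same per-unit change is assumed across the whole observed x range

The intercept β₀ = 0.7989 is the predicted crop yield when rainfall = 0; since the smallest observed x is 13.51, this is an extrapolation and mainly anchors the line.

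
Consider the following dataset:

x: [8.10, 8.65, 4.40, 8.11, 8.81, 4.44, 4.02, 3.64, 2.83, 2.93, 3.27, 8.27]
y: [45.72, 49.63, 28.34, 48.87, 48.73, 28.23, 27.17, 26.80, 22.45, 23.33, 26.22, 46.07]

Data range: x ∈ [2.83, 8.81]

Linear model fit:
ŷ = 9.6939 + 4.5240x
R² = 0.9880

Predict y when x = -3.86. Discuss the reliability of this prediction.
ŷ = -7.7687 (extrapolation — x = -3.86 lies outside [2.83, 8.81], so reliability is low).

Prediction calculation:
ŷ = 9.6939 + 4.5240 × (-3.86)
ŷ = -7.7687

Reliability:
- Data range: x ∈ [2.83, 8.81]
- Prediction point: x = -3.86 is 6.69 units below the observed range → this is EXTRAPOLATION, not interpolation

Why that matters here:
- R² describes fit only over the sampled x values; it says nothing about behaviour beyond them
- There are no observations near this x to validate the fitted line there

Report the number if required, but flag clearly that it is an extrapolation.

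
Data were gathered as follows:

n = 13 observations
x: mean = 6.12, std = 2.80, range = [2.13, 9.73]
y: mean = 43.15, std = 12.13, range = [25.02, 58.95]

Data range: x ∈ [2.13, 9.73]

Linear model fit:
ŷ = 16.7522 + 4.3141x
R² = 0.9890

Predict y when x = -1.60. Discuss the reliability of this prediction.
ŷ = 9.8496, but this is extrapolation (below the data range [2.13, 9.73]) and may be unreliable.

Prediction calculation:
ŷ = 16.7522 + 4.3141 × (-1.60)
ŷ = 9.8496

Reliability:
- Data range: x ∈ [2.13, 9.73]
- Prediction point: x = -1.60 is 3.73 units below the observed range → this is EXTRAPOLATION, not interpolation

Why that matters here:
- R² describes fit only over the sampled x values; it says nothing about behaviour beyond them
- There are no observations near this x to validate the fitted line there

A defensible statement: 'if the linear trend continued to x = -1.60, y would be about 9.8496' — the premise is untested.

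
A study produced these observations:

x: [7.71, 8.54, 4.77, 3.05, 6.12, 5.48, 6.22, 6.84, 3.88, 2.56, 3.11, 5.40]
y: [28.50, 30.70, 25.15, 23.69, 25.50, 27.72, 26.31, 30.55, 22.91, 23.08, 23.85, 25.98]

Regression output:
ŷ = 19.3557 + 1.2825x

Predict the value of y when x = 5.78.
ŷ = 26.7686

To predict y for x = 5.78, substitute into the regression equation:

ŷ = 19.3557 + 1.2825 × 5.78
ŷ = 19.3557 + 7.4129
ŷ = 26.7686

This is the fitted mean response at that x — an individual observation would come with a wider prediction interval.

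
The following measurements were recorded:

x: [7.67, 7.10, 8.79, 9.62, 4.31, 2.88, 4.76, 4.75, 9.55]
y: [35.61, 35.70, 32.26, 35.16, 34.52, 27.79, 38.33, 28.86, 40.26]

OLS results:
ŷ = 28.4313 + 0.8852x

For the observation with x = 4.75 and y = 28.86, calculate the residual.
Residual = -3.7760

The residual is the difference between the actual value and the predicted value:

Residual = y - ŷ

Step 1: Calculate predicted value
ŷ = 28.4313 + 0.8852 × 4.75
ŷ = 32.6360

Step 2: Calculate residual
Residual = 28.86 - 32.6360
Residual = -3.7760

Sign check: y < ŷ, so the point is below the line and the fit overestimates here.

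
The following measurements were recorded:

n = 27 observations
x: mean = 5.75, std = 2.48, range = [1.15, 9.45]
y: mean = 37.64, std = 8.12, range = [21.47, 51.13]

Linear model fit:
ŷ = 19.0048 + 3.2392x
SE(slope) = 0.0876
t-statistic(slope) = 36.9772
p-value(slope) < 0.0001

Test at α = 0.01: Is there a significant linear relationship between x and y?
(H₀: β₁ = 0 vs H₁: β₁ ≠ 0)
Since p-value < 0.0001 < α = 0.01, reject H₀ — the slope is significantly different from 0.

Hypothesis test for the slope coefficient:

H₀: β₁ = 0 (no linear relationship)
H₁: β₁ ≠ 0 (linear relationship exists)

Test statistic: t = β̂₁ / SE(β̂₁) = 3.2392 / 0.0876 = 36.9772

The p-value (<0.0001) is the probability, under H₀, of a t-statistic at least as extreme as |t| = 36.9772 (two-sided, df = n − 2 = 25).

Decision rule: reject H₀ if p-value < α.
p-value < 0.0001 < α = 0.01 → reject H₀.

There is sufficient evidence at the 1% significance level to conclude that a linear relationship exists between x and y.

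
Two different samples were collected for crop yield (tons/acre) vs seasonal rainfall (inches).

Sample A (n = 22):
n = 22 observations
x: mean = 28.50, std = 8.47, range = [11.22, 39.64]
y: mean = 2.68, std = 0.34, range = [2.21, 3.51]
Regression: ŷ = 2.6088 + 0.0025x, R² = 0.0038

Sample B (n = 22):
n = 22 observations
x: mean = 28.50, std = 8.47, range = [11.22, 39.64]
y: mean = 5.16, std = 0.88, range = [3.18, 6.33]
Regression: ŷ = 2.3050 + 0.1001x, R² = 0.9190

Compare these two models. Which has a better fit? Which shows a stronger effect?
Model B has the better fit (R² = 0.9190 vs 0.0038). Model B shows the stronger effect (|β₁| = 0.1001 vs 0.0025).

Model Comparison:

Which explains more variance? (R²)
- Model A: R² = 0.0038 → 0.38% of variance in crop yield explained
- Model B: R² = 0.9190 → 91.90% of variance in crop yield explained
- 0.9190 > 0.0038 → Model B has the better fit

Strength of effect — compare |β₁|:
- Model A: β₁ = 0.0025 → predicted crop yield rises 0.0025 tons/acre per additional inch of rainfall
- Model B: β₁ = 0.1001 → predicted crop yield rises 0.1001 tons/acre per additional inch of rainfall
- |0.0025| < |0.1001| → Model B shows the stronger marginal effect

Notes:
- A steeper slope doesn't make a better model if the scatter around the line is large.
- A better fit (higher R²) doesn't necessarily mean a more important relationship.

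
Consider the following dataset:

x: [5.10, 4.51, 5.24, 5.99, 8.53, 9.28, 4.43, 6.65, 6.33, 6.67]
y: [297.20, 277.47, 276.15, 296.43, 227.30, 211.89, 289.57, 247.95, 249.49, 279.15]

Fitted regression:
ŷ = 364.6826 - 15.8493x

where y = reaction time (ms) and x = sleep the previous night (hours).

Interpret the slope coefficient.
On average, reaction time is about 15.8493 ms lower for every extra hour of sleep.

β₁ = -15.8493 is the change in predicted reaction time (ms) per additional hour of sleep.

Interpretation:
- Sleep up by 1 hour → predicted reaction time decreases by 15.8493 ms
- This is a linear approximation: the same per-unit change is assumed across the whole observed x range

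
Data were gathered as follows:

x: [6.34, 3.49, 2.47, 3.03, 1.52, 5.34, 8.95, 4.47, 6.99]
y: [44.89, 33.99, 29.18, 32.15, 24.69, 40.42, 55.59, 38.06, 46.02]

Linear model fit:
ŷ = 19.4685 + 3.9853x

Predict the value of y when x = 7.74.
ŷ = 50.3147

To predict y for x = 7.74, substitute into the regression equation:

ŷ = 19.4685 + 3.9853 × 7.74
ŷ = 19.4685 + 30.8462
ŷ = 50.3147

This is the fitted mean response at that x — an individual observation would come with a wider prediction interval.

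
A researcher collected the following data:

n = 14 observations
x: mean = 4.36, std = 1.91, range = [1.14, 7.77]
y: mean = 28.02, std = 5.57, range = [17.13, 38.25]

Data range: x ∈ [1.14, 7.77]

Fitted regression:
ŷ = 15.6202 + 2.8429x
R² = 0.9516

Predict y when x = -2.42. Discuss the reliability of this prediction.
ŷ = 8.7404 (extrapolation — x = -2.42 lies outside [1.14, 7.77], so reliability is low).

Prediction calculation:
ŷ = 15.6202 + 2.8429 × (-2.42)
ŷ = 8.7404

Reliability:
- Data range: x ∈ [1.14, 7.77]
- Prediction point: x = -2.42 is 3.56 units below the observed range → this is EXTRAPOLATION, not interpolation

Why that matters here:
- There are no observations near this x to validate the fitted line there
- The standard error of prediction grows with (x − x̄)², and x = -2.42 is far from x̄ = 4.36

A defensible statement: 'if the linear trend continued to x = -2.42, y would be about 8.7404' — the premise is untested.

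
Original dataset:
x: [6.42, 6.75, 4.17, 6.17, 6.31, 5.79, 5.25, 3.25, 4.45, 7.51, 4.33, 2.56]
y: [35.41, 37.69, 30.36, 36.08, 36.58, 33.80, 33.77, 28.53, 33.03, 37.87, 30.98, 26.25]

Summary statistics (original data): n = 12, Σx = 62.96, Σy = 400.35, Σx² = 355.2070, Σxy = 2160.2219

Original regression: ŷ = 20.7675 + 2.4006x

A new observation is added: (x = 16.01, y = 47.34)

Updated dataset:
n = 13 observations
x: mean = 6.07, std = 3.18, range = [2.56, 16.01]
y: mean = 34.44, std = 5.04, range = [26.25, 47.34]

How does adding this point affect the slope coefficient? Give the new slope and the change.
The slope changes from 2.4006 to 1.5066 (change of -0.8940, or -37.2%).

The new point has HIGH LEVERAGE: x = 16.01 is far from the original mean x̄ = 62.96/12 ≈ 5.25 (original range [2.56, 7.51]).

Step 1: Update the sums with the new point (n goes from 12 to 13)
Σx  = 62.96 + 16.01 = 78.97
Σy  = 400.35 + 47.34 = 447.69
Σx² = 355.2070 + 16.01² = 355.2070 + 256.3201 = 611.5271
Σxy = 2160.2219 + 16.01×47.34 = 2160.2219 + 757.9134 = 2918.1353

Step 2: Recompute the slope with b₁ = (nΣxy − ΣxΣy) / (nΣx² − (Σx)²)
Numerator   = 13×2918.1353 − 78.97×447.69 = 37935.7589 − 35354.0793 = 2581.6796
Denominator = 13×611.5271 − 78.97² = 7949.8523 − 6236.2609 = 1713.5914
b₁(new) = 2581.6796 / 1713.5914 = 1.5066

(Same formula on the original sums: (12×2160.2219 − 62.96×400.35) / (12×355.2070 − 62.96²) = 716.6268 / 298.5224 = 2.4006, matching the given fit.)

Step 3: Change in slope
Δβ₁ = 1.5066 − 2.4006 = -0.8940
Relative change = -0.8940 / 2.4006 × 100% = -37.2%
→ the slope decreases when the point is added.

A high-leverage point only changes the slope if it is off the original line; here y = 47.34 is below the original trend, so the slope decreases.
In practice: refit with and without it and report both if conclusions differ.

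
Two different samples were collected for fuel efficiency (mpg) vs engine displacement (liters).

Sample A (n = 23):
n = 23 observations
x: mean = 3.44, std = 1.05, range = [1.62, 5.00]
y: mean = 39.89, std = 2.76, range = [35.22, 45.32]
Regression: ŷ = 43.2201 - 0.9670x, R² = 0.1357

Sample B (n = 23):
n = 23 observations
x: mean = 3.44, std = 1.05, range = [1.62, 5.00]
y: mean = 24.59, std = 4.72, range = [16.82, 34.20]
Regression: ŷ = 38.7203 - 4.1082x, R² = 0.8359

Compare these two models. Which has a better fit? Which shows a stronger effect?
Model B has the better fit (R² = 0.8359 vs 0.1357). Model B shows the stronger effect (|β₁| = 4.1082 vs 0.9670).

Model Comparison:

Fit — compare R²:
- Model A: R² = 0.1357 → 13.57% of variance in fuel efficiency explained
- Model B: R² = 0.8359 → 83.59% of variance in fuel efficiency explained
- 0.8359 > 0.1357 → Model B has the better fit

Effect size (slope magnitude):
- Model A: β₁ = -0.9670 → predicted fuel efficiency falls 0.9670 mpg per additional liter of engine displacement
- Model B: β₁ = -4.1082 → predicted fuel efficiency falls 4.1082 mpg per additional liter of engine displacement
- |-0.9670| < |-4.1082| → Model B shows the stronger marginal effect

Notes:
- The two samples could reflect different populations, time periods, or measurement quality.
- R² measures how tightly points cluster around the line; β₁ measures how steep the line is — they answer different questions.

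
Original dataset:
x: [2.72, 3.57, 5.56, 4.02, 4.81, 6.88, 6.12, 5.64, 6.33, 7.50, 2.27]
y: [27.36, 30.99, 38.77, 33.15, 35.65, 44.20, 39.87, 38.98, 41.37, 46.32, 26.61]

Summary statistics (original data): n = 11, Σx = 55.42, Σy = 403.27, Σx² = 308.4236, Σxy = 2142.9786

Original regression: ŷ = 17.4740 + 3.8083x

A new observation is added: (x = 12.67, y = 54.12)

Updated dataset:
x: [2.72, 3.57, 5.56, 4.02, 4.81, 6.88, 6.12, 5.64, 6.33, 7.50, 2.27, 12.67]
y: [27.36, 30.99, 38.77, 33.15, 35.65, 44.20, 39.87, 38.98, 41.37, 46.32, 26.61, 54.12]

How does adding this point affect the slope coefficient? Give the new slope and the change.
The slope changes from 3.8083 to 2.8254 (change of -0.9829, or -25.8%).

x = 12.67 lies well outside the original x-range [2.27, 7.50] (x̄ ≈ 5.04), so this observation has high leverage and can move the slope substantially.

Step 1: Update the sums with the new point (n goes from 11 to 12)
Σx  = 55.42 + 12.67 = 68.09
Σy  = 403.27 + 54.12 = 457.39
Σx² = 308.4236 + 12.67² = 308.4236 + 160.5289 = 468.9525
Σxy = 2142.9786 + 12.67×54.12 = 2142.9786 + 685.7004 = 2828.6790

Step 2: Recompute the slope with b₁ = (nΣxy − ΣxΣy) / (nΣx² − (Σx)²)
Numerator   = 12×2828.6790 − 68.09×457.39 = 33944.1480 − 31143.6851 = 2800.4629
Denominator = 12×468.9525 − 68.09² = 5627.4300 − 4636.2481 = 991.1819
b₁(new) = 2800.4629 / 991.1819 = 2.8254

(Same formula on the original sums: (11×2142.9786 − 55.42×403.27) / (11×308.4236 − 55.42²) = 1223.5412 / 321.2832 = 3.8083, matching the given fit.)

Step 3: Change in slope
Δβ₁ = 2.8254 − 3.8083 = -0.9829
Relative change = -0.9829 / 3.8083 × 100% = -25.8%
→ the slope decreases when the point is added.

A high-leverage point only changes the slope if it is off the original line; here y = 54.12 is below the original trend, so the slope decreases.
In practice: examine leverage (hᵢ) and Cook's distance rather than deleting it automatically; refit with and without it and report both if conclusions differ.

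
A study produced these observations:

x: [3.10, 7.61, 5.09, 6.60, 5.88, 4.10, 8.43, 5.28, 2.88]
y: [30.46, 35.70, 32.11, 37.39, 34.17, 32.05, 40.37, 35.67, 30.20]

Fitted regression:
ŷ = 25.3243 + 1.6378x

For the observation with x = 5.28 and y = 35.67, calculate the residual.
Residual = 1.6981

The residual is the difference between the actual value and the predicted value:

Residual = y - ŷ

Step 1: Calculate predicted value
ŷ = 25.3243 + 1.6378 × 5.28
ŷ = 33.9719

Step 2: Calculate residual
Residual = 35.67 - 33.9719
Residual = 1.6981

Sign check: y > ŷ, so the point is above the line and the fit underestimates here.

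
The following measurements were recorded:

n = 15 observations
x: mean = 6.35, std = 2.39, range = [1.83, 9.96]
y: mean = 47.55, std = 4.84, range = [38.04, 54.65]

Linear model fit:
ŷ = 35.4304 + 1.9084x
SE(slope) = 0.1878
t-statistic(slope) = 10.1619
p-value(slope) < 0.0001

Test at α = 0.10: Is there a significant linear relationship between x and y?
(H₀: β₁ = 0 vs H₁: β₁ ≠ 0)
Since p-value < 0.0001 < α = 0.10, reject H₀ — the slope is significantly different from 0.

Hypothesis test for the slope coefficient:

H₀: β₁ = 0 (no linear relationship)
H₁: β₁ ≠ 0 (linear relationship exists)

Test statistic: t = β̂₁ / SE(β̂₁) = 1.9084 / 0.1878 = 10.1619

The p-value (<0.0001) is the probability, under H₀, of a t-statistic at least as extreme as |t| = 10.1619 (two-sided, df = n − 2 = 13).

Decision rule: reject H₀ if p-value < α.
p-value < 0.0001 < α = 0.10 → reject H₀.

At α = 0.10 the data do provide convincing evidence of a nonzero slope.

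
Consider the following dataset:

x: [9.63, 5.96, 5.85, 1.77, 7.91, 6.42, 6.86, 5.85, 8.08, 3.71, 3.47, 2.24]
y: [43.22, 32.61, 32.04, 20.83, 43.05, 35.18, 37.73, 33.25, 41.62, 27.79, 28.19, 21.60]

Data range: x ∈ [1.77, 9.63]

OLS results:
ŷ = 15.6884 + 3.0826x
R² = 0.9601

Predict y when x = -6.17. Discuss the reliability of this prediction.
ŷ = -3.3312, but this is extrapolation (below the data range [1.77, 9.63]) and may be unreliable.

Prediction calculation:
ŷ = 15.6884 + 3.0826 × (-6.17)
ŷ = -3.3312

Reliability:
- Data range: x ∈ [1.77, 9.63]
- Prediction point: x = -6.17 is 7.94 units below the observed range → this is EXTRAPOLATION, not interpolation

Why that matters here:
- The standard error of prediction grows with (x − x̄)², and x = -6.17 is far from x̄ = 5.65
- Real relationships often flatten, saturate, or turn nonlinear at extremes

Report the number if required, but flag clearly that it is an extrapolation.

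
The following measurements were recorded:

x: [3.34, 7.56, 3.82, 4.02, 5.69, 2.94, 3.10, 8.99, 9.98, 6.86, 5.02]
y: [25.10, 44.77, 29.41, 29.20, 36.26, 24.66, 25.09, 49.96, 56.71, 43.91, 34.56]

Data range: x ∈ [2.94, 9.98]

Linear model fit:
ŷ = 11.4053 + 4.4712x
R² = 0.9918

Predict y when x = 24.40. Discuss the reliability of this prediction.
The equation gives ŷ = 120.5026; however x = 24.40 is 14.42 units above the observed range, so this extrapolated value should not be trusted.

Prediction calculation:
ŷ = 11.4053 + 4.4712 × 24.40
ŷ = 120.5026

Reliability:
- Data range: x ∈ [2.94, 9.98]
- Prediction point: x = 24.40 is 14.42 units above the observed range → this is EXTRAPOLATION, not interpolation

Why that matters here:
- There are no observations near this x to validate the fitted line there
- The standard error of prediction grows with (x − x̄)², and x = 24.40 is far from x̄ = 5.57
- Real relationships often flatten, saturate, or turn nonlinear at extremes

The R² = 0.9918 only validates the fit within [2.94, 9.98]; treat ŷ = 120.5026 with caution.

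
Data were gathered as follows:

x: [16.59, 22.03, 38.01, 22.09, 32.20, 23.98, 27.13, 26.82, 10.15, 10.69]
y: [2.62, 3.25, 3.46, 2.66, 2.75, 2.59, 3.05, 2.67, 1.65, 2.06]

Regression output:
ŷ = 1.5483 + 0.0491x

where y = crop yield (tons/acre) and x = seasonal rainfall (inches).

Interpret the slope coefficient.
For each additional inch of rainfall, predicted crop yield increases by approximately 0.0491 tons/acre.

β₁ = 0.0491 is the change in predicted crop yield (tons/acre) per additional inch of rainfall.

Interpretation:
- Rainfall up by 1 inch → predicted crop yield increases by 0.0491 tons/acre
- The effect is assumed constant over the observed range of x (linearity)
- The sign (+) gives the direction; the magnitude 0.0491 gives the size of the effect per inch

(β₀ = 1.5483 is the fitted value at x = 0 and is not part of the slope interpretation.)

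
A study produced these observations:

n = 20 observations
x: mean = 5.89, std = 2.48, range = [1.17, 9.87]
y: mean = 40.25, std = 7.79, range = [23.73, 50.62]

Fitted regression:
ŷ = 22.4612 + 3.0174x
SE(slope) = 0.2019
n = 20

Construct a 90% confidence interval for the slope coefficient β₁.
The 90% CI for β₁ is (2.6673, 3.3675)

Confidence interval for the slope:

The 90% CI for β₁ is: β̂₁ ± t*(α/2, n-2) × SE(β̂₁)

Step 1: Find critical t-value
- Confidence level = 0.9
- Degrees of freedom = n - 2 = 20 - 2 = 18
- t*(α/2, 18) = 1.7341

Step 2: Calculate margin of error
Margin = 1.7341 × 0.2019 = 0.3501

Step 3: Construct interval
CI = 3.0174 ± 0.3501
CI = (2.6673, 3.3675)

Interpretation: intervals built this way capture the true β₁ in 90% of repeated samples; here the plausible range for the per-unit effect of x on y is 2.6673 to 3.3675.
The interval does not include 0, suggesting a significant linear relationship.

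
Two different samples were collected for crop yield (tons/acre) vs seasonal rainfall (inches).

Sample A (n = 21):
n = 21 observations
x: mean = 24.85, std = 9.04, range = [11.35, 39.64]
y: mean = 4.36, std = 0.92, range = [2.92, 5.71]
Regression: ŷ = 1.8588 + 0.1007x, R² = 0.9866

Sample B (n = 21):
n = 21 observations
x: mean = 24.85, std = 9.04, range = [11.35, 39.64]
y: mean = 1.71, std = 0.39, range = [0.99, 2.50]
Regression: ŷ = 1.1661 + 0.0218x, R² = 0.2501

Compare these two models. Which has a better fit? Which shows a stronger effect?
Model A has the better fit (R² = 0.9866 vs 0.2501). Model A shows the stronger effect (|β₁| = 0.1007 vs 0.0218).

Model Comparison:

Which explains more variance? (R²)
- Model A: R² = 0.9866 → 98.66% of variance in crop yield explained
- Model B: R² = 0.2501 → 25.01% of variance in crop yield explained
- 0.9866 > 0.2501 → Model A has the better fit

Which has the larger per-inch effect? (|β₁|)
- Model A: β₁ = 0.1007 → predicted crop yield rises 0.1007 tons/acre per additional inch of rainfall
- Model B: β₁ = 0.0218 → predicted crop yield rises 0.0218 tons/acre per additional inch of rainfall
- |0.1007| > |0.0218| → Model A shows the stronger marginal effect

Note: A steeper slope doesn't make a better model if the scatter around the line is large.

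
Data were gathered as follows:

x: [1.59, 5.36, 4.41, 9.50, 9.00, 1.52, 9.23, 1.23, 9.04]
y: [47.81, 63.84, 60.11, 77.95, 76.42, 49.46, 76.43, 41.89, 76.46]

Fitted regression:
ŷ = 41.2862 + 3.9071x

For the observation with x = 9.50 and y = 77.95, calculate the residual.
Residual = -0.4537

The residual is the difference between the actual value and the predicted value:

Residual = y - ŷ

Step 1: Calculate predicted value
ŷ = 41.2862 + 3.9071 × 9.50
ŷ = 78.4037

Step 2: Calculate residual
Residual = 77.95 - 78.4037
Residual = -0.4537

Interpretation: the model overestimates the actual value by 0.4537 at this point (negative residual → observation lies below the fitted line).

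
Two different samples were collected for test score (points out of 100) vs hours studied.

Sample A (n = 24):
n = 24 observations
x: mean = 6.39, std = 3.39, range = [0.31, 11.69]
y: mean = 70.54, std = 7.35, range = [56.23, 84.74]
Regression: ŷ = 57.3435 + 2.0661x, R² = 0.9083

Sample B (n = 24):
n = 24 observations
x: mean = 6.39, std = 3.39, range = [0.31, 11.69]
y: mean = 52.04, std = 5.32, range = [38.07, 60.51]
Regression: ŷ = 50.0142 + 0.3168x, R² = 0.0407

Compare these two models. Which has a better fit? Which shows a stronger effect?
Model A has the better fit (R² = 0.9083 vs 0.0407). Model A shows the stronger effect (|β₁| = 2.0661 vs 0.3168).

Model Comparison:

Which explains more variance? (R²)
- Model A: R² = 0.9083 → 90.83% of variance in test score explained
- Model B: R² = 0.0407 → 4.07% of variance in test score explained
- 0.9083 > 0.0407 → Model A has the better fit

Which has the larger per-hour effect? (|β₁|)
- Model A: β₁ = 2.0661 → predicted test score rises 2.0661 points per additional hour of study time
- Model B: β₁ = 0.3168 → predicted test score rises 0.3168 points per additional hour of study time
- |2.0661| > |0.3168| → Model A shows the stronger marginal effect

Notes:
- A steeper slope doesn't make a better model if the scatter around the line is large.
- The two samples could reflect different populations, time periods, or measurement quality.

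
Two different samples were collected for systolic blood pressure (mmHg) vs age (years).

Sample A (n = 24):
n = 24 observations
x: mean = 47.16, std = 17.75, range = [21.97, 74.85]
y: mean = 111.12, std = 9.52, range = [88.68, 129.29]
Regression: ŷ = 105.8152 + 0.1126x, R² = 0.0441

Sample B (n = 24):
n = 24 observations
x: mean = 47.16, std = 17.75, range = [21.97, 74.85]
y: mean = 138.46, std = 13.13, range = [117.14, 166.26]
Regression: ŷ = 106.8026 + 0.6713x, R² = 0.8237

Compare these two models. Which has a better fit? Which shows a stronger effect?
Model B has the better fit (R² = 0.8237 vs 0.0441). Model B shows the stronger effect (|β₁| = 0.6713 vs 0.1126).

Model Comparison:

Fit — compare R²:
- Model A: R² = 0.0441 → 4.41% of variance in blood pressure explained
- Model B: R² = 0.8237 → 82.37% of variance in blood pressure explained
- 0.8237 > 0.0441 → Model B has the better fit

Effect size (slope magnitude):
- Model A: β₁ = 0.1126 → predicted blood pressure rises 0.1126 mmHg per additional year of age
- Model B: β₁ = 0.6713 → predicted blood pressure rises 0.6713 mmHg per additional year of age
- |0.1126| < |0.6713| → Model B shows the stronger marginal effect

Notes:
- R² measures how tightly points cluster around the line; β₁ measures how steep the line is — they answer different questions.
- The two samples could reflect different populations, time periods, or measurement quality.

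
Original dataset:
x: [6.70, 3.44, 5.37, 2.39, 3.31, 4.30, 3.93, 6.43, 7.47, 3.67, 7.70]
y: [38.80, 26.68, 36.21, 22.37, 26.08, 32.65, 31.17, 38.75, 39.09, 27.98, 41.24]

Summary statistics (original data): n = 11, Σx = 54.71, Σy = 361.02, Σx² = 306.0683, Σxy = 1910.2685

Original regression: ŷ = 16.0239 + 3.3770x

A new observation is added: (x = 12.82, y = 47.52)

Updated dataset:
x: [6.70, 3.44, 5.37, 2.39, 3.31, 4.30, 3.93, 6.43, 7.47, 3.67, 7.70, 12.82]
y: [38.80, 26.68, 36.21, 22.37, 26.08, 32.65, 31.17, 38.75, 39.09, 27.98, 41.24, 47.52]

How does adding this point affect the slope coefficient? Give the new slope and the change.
New slope β₁ = 2.4383 versus 3.3770 before: a change of -0.9387 (-27.8%).

x = 12.82 lies well outside the original x-range [2.39, 7.70] (x̄ ≈ 4.97), so this observation has high leverage and can move the slope substantially.

Step 1: Update the sums with the new point (n goes from 11 to 12)
Σx  = 54.71 + 12.82 = 67.53
Σy  = 361.02 + 47.52 = 408.54
Σx² = 306.0683 + 12.82² = 306.0683 + 164.3524 = 470.4207
Σxy = 1910.2685 + 12.82×47.52 = 1910.2685 + 609.2064 = 2519.4749

Step 2: Recompute the slope with b₁ = (nΣxy − ΣxΣy) / (nΣx² − (Σx)²)
Numerator   = 12×2519.4749 − 67.53×408.54 = 30233.6988 − 27588.7062 = 2644.9926
Denominator = 12×470.4207 − 67.53² = 5645.0484 − 4560.3009 = 1084.7475
b₁(new) = 2644.9926 / 1084.7475 = 2.4383

(Same formula on the original sums: (11×1910.2685 − 54.71×361.02) / (11×306.0683 − 54.71²) = 1261.5493 / 373.5672 = 3.3770, matching the given fit.)

Step 3: Change in slope
Δβ₁ = 2.4383 − 3.3770 = -0.9387
Relative change = -0.9387 / 3.3770 × 100% = -27.8%
→ the slope decreases when the point is added.

Because the point sits below the extension of the original line at a high-leverage x, it tilts the fit down.
In practice: check such a point for data-entry or measurement error.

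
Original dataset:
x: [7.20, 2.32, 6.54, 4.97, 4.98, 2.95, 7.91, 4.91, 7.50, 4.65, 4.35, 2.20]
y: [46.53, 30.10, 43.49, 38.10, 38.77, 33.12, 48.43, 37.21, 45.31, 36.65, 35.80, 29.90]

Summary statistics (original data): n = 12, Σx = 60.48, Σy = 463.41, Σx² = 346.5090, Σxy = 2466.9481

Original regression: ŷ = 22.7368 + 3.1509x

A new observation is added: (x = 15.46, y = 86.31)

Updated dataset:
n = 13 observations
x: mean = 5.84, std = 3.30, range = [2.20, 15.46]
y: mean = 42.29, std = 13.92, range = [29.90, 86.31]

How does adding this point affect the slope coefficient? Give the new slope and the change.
The slope changes from 3.1509 to 4.1581 (change of +1.0072, or +32.0%).

x = 15.46 lies well outside the original x-range [2.20, 7.91] (x̄ ≈ 5.04), so this observation has high leverage and can move the slope substantially.

Step 1: Update the sums with the new point (n goes from 12 to 13)
Σx  = 60.48 + 15.46 = 75.94
Σy  = 463.41 + 86.31 = 549.72
Σx² = 346.5090 + 15.46² = 346.5090 + 239.0116 = 585.5206
Σxy = 2466.9481 + 15.46×86.31 = 2466.9481 + 1334.3526 = 3801.3007

Step 2: Recompute the slope with b₁ = (nΣxy − ΣxΣy) / (nΣx² − (Σx)²)
Numerator   = 13×3801.3007 − 75.94×549.72 = 49416.9091 − 41745.7368 = 7671.1723
Denominator = 13×585.5206 − 75.94² = 7611.7678 − 5766.8836 = 1844.8842
b₁(new) = 7671.1723 / 1844.8842 = 4.1581

(Same formula on the original sums: (12×2466.9481 − 60.48×463.41) / (12×346.5090 − 60.48²) = 1576.3404 / 500.2776 = 3.1509, matching the given fit.)

Step 3: Change in slope
Δβ₁ = 4.1581 − 3.1509 = +1.0072
Relative change = +1.0072 / 3.1509 × 100% = +32.0%
→ the slope increases when the point is added.

A high-leverage point only changes the slope if it is off the original line; here y = 86.31 is above the original trend, so the slope increases.
In practice: examine leverage (hᵢ) and Cook's distance rather than deleting it automatically; refit with and without it and report both if conclusions differ.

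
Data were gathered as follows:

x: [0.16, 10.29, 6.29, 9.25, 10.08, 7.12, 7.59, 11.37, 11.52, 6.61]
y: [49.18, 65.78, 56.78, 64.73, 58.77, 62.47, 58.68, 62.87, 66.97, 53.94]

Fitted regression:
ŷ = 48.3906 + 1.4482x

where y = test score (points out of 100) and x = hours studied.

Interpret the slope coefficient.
On average, test score is about 1.4482 points higher for every extra hour of study time.

β₁ = 1.4482 is the change in predicted test score (points) per additional hour of study time.

Interpretation:
- Study time up by 1 hour → predicted test score increases by 1.4482 points
- This is a linear approximation: the same per-unit change is assumed across the whole observed x range
- The slope describes association in these data, not necessarily a causal effect

The intercept β₀ = 48.3906 is the predicted test score when study time = 0.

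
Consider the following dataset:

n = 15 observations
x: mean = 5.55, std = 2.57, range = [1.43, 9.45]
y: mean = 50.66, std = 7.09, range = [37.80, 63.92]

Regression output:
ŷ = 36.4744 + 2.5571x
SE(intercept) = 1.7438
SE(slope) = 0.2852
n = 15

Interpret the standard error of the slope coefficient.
The slope 2.5571 is pinned down to within about ±0.2852 (one SE) by these data — relative uncertainty 11.2%, i.e. precise.

What SE measures:
- The standard error quantifies the sampling variability of the coefficient estimate
- It is the estimated standard deviation of β̂₁ across hypothetical repeated samples of the same size
- Smaller SE → more precise estimate

Relative precision:
- SE / |β̂₁| = 0.2852 / 2.5571 = 11.2%
- Rule of thumb (under 20%: precise; 20% to under 50%: moderately precise; 50% or more: imprecise) → precise

Link to interval estimation: a confidence interval for β₁ is β̂₁ ± t* × 0.2852, so SE sets the half-width per unit of t*.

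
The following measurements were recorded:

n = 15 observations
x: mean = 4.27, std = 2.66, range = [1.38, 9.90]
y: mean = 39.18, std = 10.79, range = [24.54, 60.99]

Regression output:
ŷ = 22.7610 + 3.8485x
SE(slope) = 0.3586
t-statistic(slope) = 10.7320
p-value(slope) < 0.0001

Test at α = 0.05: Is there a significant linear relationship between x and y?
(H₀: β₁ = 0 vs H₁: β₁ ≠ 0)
Reject H₀: p-value < 0.0001 < α = 0.05. The linear relationship is significant at the 5% level.

Hypothesis test for the slope coefficient:

H₀: β₁ = 0 (no linear relationship)
H₁: β₁ ≠ 0 (linear relationship exists)

Test statistic: t = β̂₁ / SE(β̂₁) = 3.8485 / 0.3586 = 10.7320

With df = 13, the two-sided p-value for |t| = 10.7320 is <0.0001.

Decision rule: reject H₀ if p-value < α.
p-value < 0.0001 < α = 0.05 → reject H₀.

At α = 0.05 the data do provide convincing evidence of a nonzero slope.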